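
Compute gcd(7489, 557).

gcd(7489, 557):
  7489 = 13·557 + 248
  557 = 2·248 + 61
  248 = 4·61 + 4
  61 = 15·4 + 1
  4 = 4·1
so gcd(7489, 557) = 1.

1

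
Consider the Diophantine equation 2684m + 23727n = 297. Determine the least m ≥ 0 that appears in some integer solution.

gcd(23727, 2684) = 11  (23727 = 8×2684 + 2255, 2684 = 1×2255 + 429, 2255 = 5×429 + 110, 429 = 3×110 + 99, 110 = 1×99 + 11, 99 = 9×11).
11 divides 297, so solutions exist.
Back-substituting, 2684×(-221) + 23727×(25) = 11.
Scale by 297/11 = 27: (m₀, n₀) = (-5967, 675).
General solution: m = -5967 + 2157t, n = 675 - 244t for integer t.
m ≥ 0: smallest is -5967 mod 2157 = 504 (at t = 3), with n = -57.

504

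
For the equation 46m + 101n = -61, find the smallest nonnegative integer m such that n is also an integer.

36

gcd(101, 46):
  101 = 2*46 + 9
  46 = 5*9 + 1
  9 = 9*1
so gcd(101, 46) = 1.
1 divides -61, so solutions exist.
Back-substitute for Bézout coefficients:
  1 = 46 - 5*9
  ... = 46*(11) + 101*(-5)
Scale by -61/1 = -61: (m₀, n₀) = (-671, 305).
General solution: m = -671 + 101t, n = 305 - 46t for integer t.
m ≥ 0: smallest is -671 mod 101 = 36 (at t = 7), with n = -17.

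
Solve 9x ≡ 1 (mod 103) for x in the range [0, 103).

gcd(103, 9) = 1  (103 = 11*9 + 4, 9 = 2*4 + 1, 4 = 4*1).
Back-substituting, 9*(23) + 103*(-2) = 1.
So 9*23 ≡ 1 (mod 103), and 23 mod 103 = 23.

23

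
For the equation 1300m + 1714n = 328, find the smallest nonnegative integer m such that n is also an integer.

gcd(1714, 1300):
  1714 = 1*1300 + 414
  1300 = 3*414 + 58
  414 = 7*58 + 8
  58 = 7*8 + 2
  8 = 4*2
so gcd(1714, 1300) = 2.
2 divides 328, so solutions exist.
Back-substitute for Bézout coefficients:
  2 = 58 - 7*8
  ... = 1300*(207) + 1714*(-157)
Scale by 328/2 = 164: (m₀, n₀) = (33948, -25748).
General solution: m = 33948 + 857t, n = -25748 - 650t for integer t.
m ≥ 0: smallest is 33948 mod 857 = 525 (at t = -39), with n = -398.

525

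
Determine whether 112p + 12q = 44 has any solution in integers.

yes

gcd(112, 12) = 4  (112 = 9*12 + 4, 12 = 3*4).
4 divides 44, so integer solutions exist.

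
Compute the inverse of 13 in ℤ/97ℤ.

15

gcd(97, 13) = 1.
By Bézout, 13×(15) + 97×(-2) = 1.
So 13×15 ≡ 1 (mod 97), and 15 mod 97 = 15.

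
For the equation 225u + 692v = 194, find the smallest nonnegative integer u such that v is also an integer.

gcd(692, 225) = 1  (692 = 3×225 + 17, 225 = 13×17 + 4, 17 = 4×4 + 1, 4 = 4×1).
1 divides 194, so solutions exist.
Back-substituting, 225×(-163) + 692×(53) = 1.
Scale by 194/1 = 194: (u₀, v₀) = (-31622, 10282).
General solution: u = -31622 + 692t, v = 10282 - 225t for integer t.
u ≥ 0: smallest is -31622 mod 692 = 210 (at t = 46), with v = -68.

210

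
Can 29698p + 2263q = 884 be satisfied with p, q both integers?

gcd(29698, 2263) = 31  (29698 = 13×2263 + 279, 2263 = 8×279 + 31, 279 = 9×31).
31 does not divide 884 (remainder 16), so no integer solutions.

no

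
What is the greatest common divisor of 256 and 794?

2

gcd(794, 256):
  794 = 3·256 + 26
  256 = 9·26 + 22
  26 = 1·22 + 4
  22 = 5·4 + 2
  4 = 2·2
so gcd(794, 256) = 2.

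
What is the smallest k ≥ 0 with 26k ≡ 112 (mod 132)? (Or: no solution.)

gcd(132, 26):
  132 = 5*26 + 2
  26 = 13*2
so gcd(132, 26) = 2.
2 divides 112, so solutions exist.
Back-substitute for Bézout coefficients:
  2 = 132 - 5*26
  ... = 26*(-5) + 132*(1)
So 26*(-5) ≡ 2 (mod 132); multiply by 56: k ≡ -280 (mod 66).
Smallest nonnegative: k = -280 mod 66 = 50.

50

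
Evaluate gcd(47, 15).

gcd(47, 15):
  47 = 3·15 + 2
  15 = 7·2 + 1
  2 = 2·1
so gcd(47, 15) = 1.

1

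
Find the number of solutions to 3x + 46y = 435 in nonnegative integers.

4

gcd(46, 3) = 1.
By Bézout, 3·(-15) + 46·(1) = 1.
One solution: (7, 9).
General: x = 7 + 46t, y = 9 - 3t.
x ≥ 0 ⇒ t ≥ 0; y ≥ 0 ⇒ t ≤ 3. So t ∈ [0, 3]: 4 solutions.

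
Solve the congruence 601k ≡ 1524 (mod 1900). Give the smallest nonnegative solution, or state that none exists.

1324

gcd(1900, 601) = 1  (1900 = 3*601 + 97, 601 = 6*97 + 19, 97 = 5*19 + 2, 19 = 9*2 + 1, 2 = 2*1).
1 divides 1524, so solutions exist.
Back-substituting, 601*(901) + 1900*(-285) = 1.
So 601*(901) ≡ 1 (mod 1900); multiply by 1524: k ≡ 1373124 (mod 1900).
Smallest nonnegative: k = 1373124 mod 1900 = 1324.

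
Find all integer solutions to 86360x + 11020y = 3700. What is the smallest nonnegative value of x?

151

gcd(86360, 11020) = 20  (86360 = 7*11020 + 9220, 11020 = 1*9220 + 1800, 9220 = 5*1800 + 220, 1800 = 8*220 + 40, 220 = 5*40 + 20, 40 = 2*20).
20 divides 3700, so solutions exist.
Back-substituting, 86360*(251) + 11020*(-1967) = 20.
Scale by 3700/20 = 185: (x₀, y₀) = (46435, -363895).
General solution: x = 46435 + 551t, y = -363895 - 4318t for integer t.
x ≥ 0: smallest is 46435 mod 551 = 151 (at t = -84), with y = -1183.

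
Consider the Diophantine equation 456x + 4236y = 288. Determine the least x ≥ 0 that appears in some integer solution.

205

gcd(4236, 456) = 12  (4236 = 9*456 + 132, 456 = 3*132 + 60, 132 = 2*60 + 12, 60 = 5*12).
12 divides 288, so solutions exist.
Back-substituting, 456*(-65) + 4236*(7) = 12.
Scale by 288/12 = 24: (x₀, y₀) = (-1560, 168).
General solution: x = -1560 + 353t, y = 168 - 38t for integer t.
x ≥ 0: smallest is -1560 mod 353 = 205 (at t = 5), with y = -22.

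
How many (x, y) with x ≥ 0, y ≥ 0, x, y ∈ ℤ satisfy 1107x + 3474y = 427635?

gcd(3474, 1107):
  3474 = 3*1107 + 153
  1107 = 7*153 + 36
  153 = 4*36 + 9
  36 = 4*9
so gcd(3474, 1107) = 9.
Back-substitute for Bézout coefficients:
  9 = 153 - 4*36
  ... = 1107*(-91) + 3474*(29)
Scale by 47515: one solution is (-4323865, 1377935). Reduce x mod 386: (107, 89).
General: x = 107 + 386t, y = 89 - 123t.
x ≥ 0 ⇒ t ≥ 0; y ≥ 0 ⇒ t ≤ 0. So t ∈ [0, 0]: 1 solution.

1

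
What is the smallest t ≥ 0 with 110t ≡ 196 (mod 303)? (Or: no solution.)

gcd(303, 110) = 1.
1 divides 196, so solutions exist.
By Bézout, 110×(146) + 303×(-53) = 1.
So 110×(146) ≡ 1 (mod 303); multiply by 196: t ≡ 28616 (mod 303).
Smallest nonnegative: t = 28616 mod 303 = 134.

134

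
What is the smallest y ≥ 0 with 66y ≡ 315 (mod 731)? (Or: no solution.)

38

gcd(731, 66) = 1.
1 divides 315, so solutions exist.
By Bézout, 66·(144) + 731·(-13) = 1.
So 66·(144) ≡ 1 (mod 731); multiply by 315: y ≡ 45360 (mod 731).
Smallest nonnegative: y = 45360 mod 731 = 38.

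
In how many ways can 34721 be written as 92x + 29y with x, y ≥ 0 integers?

gcd(92, 29) = 1.
By Bézout, 92*(6) + 29*(-19) = 1.
One solution: (19, 1137).
General: x = 19 + 29t, y = 1137 - 92t.
x ≥ 0 ⇒ t ≥ 0; y ≥ 0 ⇒ t ≤ 12. So t ∈ [0, 12]: 13 solutions.

13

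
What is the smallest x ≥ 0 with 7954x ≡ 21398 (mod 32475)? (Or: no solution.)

7262

gcd(32475, 7954):
  32475 = 4×7954 + 659
  7954 = 12×659 + 46
  659 = 14×46 + 15
  46 = 3×15 + 1
  15 = 15×1
so gcd(32475, 7954) = 1.
1 divides 21398, so solutions exist.
Back-substitute for Bézout coefficients:
  1 = 46 - 3×15
  ... = 7954×(2119) + 32475×(-519)
So 7954×(2119) ≡ 1 (mod 32475); multiply by 21398: x ≡ 45342362 (mod 32475).
Smallest nonnegative: x = 45342362 mod 32475 = 7262.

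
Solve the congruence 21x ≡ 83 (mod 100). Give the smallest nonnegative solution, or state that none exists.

gcd(100, 21) = 1  (100 = 4×21 + 16, 21 = 1×16 + 5, 16 = 3×5 + 1, 5 = 5×1).
1 divides 83, so solutions exist.
Back-substituting, 21×(-19) + 100×(4) = 1.
So 21×(-19) ≡ 1 (mod 100); multiply by 83: x ≡ -1577 (mod 100).
Smallest nonnegative: x = -1577 mod 100 = 23.

23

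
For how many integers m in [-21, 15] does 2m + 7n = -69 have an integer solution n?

gcd(7, 2) = 1  (7 = 3·2 + 1, 2 = 2·1).
Back-substituting, 2·(-3) + 7·(1) = 1.
Scale by -69: particular solution (207, -69); reduce m mod 7: (4, -11).
General solution: m = 4 + 7t, n = -11 - 2t for integer t.
-21 ≤ 4 + 7t ≤ 15 gives t ∈ [-3, 1], which is 5 values.

5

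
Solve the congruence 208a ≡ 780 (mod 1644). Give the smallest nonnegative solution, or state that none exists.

312

gcd(1644, 208):
  1644 = 7·208 + 188
  208 = 1·188 + 20
  188 = 9·20 + 8
  20 = 2·8 + 4
  8 = 2·4
so gcd(1644, 208) = 4.
4 divides 780, so solutions exist.
Back-substitute for Bézout coefficients:
  4 = 20 - 2·8
  ... = 208·(166) + 1644·(-21)
So 208·(166) ≡ 4 (mod 1644); multiply by 195: a ≡ 32370 (mod 411).
Smallest nonnegative: a = 32370 mod 411 = 312.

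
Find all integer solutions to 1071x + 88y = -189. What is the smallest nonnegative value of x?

5

gcd(1071, 88):
  1071 = 12*88 + 15
  88 = 5*15 + 13
  15 = 1*13 + 2
  13 = 6*2 + 1
  2 = 2*1
so gcd(1071, 88) = 1.
1 divides -189, so solutions exist.
Back-substitute for Bézout coefficients:
  1 = 13 - 6*2
  ... = 1071*(-41) + 88*(499)
Scale by -189/1 = -189: (x₀, y₀) = (7749, -94311).
General solution: x = 7749 + 88t, y = -94311 - 1071t for integer t.
x ≥ 0: smallest is 7749 mod 88 = 5 (at t = -88), with y = -63.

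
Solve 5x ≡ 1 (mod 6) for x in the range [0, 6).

gcd(6, 5):
  6 = 1×5 + 1
  5 = 5×1
so gcd(6, 5) = 1.
Back-substitute for Bézout coefficients:
  1 = 6 - 1×5
  ... = 5×(-1) + 6×(1)
So 5×-1 ≡ 1 (mod 6), and -1 mod 6 = 5.

5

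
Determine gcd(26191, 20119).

gcd(26191, 20119):
  26191 = 1*20119 + 6072
  20119 = 3*6072 + 1903
  6072 = 3*1903 + 363
  1903 = 5*363 + 88
  363 = 4*88 + 11
  88 = 8*11
so gcd(26191, 20119) = 11.

11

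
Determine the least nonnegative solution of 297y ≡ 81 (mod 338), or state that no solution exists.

31

gcd(338, 297) = 1.
1 divides 81, so solutions exist.
By Bézout, 297·(-33) + 338·(29) = 1.
So 297·(-33) ≡ 1 (mod 338); multiply by 81: y ≡ -2673 (mod 338).
Smallest nonnegative: y = -2673 mod 338 = 31.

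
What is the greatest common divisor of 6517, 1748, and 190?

gcd(6517, 1748) = 19  (6517 = 3×1748 + 1273, 1748 = 1×1273 + 475, 1273 = 2×475 + 323, 475 = 1×323 + 152, 323 = 2×152 + 19, 152 = 8×19).
gcd(19, 190) = 19.

19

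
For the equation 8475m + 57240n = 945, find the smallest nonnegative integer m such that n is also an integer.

gcd(57240, 8475) = 15.
15 divides 945, so solutions exist.
By Bézout, 8475·(-851) + 57240·(126) = 15.
Scale by 945/15 = 63: (m₀, n₀) = (-53613, 7938).
General solution: m = -53613 + 3816t, n = 7938 - 565t for integer t.
m ≥ 0: smallest is -53613 mod 3816 = 3627 (at t = 15), with n = -537.

3627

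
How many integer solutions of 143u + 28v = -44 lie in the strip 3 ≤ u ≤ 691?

25

gcd(143, 28):
  143 = 5×28 + 3
  28 = 9×3 + 1
  3 = 3×1
so gcd(143, 28) = 1.
Back-substitute for Bézout coefficients:
  1 = 28 - 9×3
  ... = 143×(-9) + 28×(46)
Scale by -44: particular solution (396, -2024); reduce u mod 28: (4, -22).
General solution: u = 4 + 28t, v = -22 - 143t for integer t.
3 ≤ 4 + 28t ≤ 691 gives t ∈ [0, 24], which is 25 values.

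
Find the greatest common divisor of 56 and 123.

gcd(123, 56):
  123 = 2×56 + 11
  56 = 5×11 + 1
  11 = 11×1
so gcd(123, 56) = 1.

1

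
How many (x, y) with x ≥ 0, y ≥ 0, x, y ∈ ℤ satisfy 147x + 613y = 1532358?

gcd(613, 147) = 1  (613 = 4*147 + 25, 147 = 5*25 + 22, 25 = 1*22 + 3, 22 = 7*3 + 1, 3 = 3*1).
Back-substituting, 147*(196) + 613*(-47) = 1.
Scale by 1532358: one solution is (300342168, -72020826). Reduce x mod 613: (366, 2412).
General: x = 366 + 613t, y = 2412 - 147t.
x ≥ 0 ⇒ t ≥ 0; y ≥ 0 ⇒ t ≤ 16. So t ∈ [0, 16]: 17 solutions.

17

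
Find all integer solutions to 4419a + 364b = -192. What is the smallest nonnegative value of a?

296

gcd(4419, 364):
  4419 = 12×364 + 51
  364 = 7×51 + 7
  51 = 7×7 + 2
  7 = 3×2 + 1
  2 = 2×1
so gcd(4419, 364) = 1.
1 divides -192, so solutions exist.
Back-substitute for Bézout coefficients:
  1 = 7 - 3×2
  ... = 4419×(-157) + 364×(1906)
Scale by -192/1 = -192: (a₀, b₀) = (30144, -365952).
General solution: a = 30144 + 364t, b = -365952 - 4419t for integer t.
a ≥ 0: smallest is 30144 mod 364 = 296 (at t = -82), with b = -3594.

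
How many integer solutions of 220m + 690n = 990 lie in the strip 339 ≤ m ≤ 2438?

gcd(690, 220):
  690 = 3*220 + 30
  220 = 7*30 + 10
  30 = 3*10
so gcd(690, 220) = 10.
Back-substitute for Bézout coefficients:
  10 = 220 - 7*30
  ... = 220*(22) + 690*(-7)
Scale by 99: particular solution (2178, -693); reduce m mod 69: (39, -11).
General solution: m = 39 + 69t, n = -11 - 22t for integer t.
339 ≤ 39 + 69t ≤ 2438 gives t ∈ [5, 34], which is 30 values.

30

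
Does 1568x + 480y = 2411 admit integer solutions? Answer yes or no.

no

gcd(1568, 480) = 32  (1568 = 3*480 + 128, 480 = 3*128 + 96, 128 = 1*96 + 32, 96 = 3*32).
32 does not divide 2411 (remainder 11), so no integer solutions.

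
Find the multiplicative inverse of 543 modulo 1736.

gcd(1736, 543) = 1.
By Bézout, 543*(-649) + 1736*(203) = 1.
So 543*-649 ≡ 1 (mod 1736), and -649 mod 1736 = 1087.

1087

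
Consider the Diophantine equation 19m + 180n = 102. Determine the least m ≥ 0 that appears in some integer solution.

138

gcd(180, 19) = 1.
1 divides 102, so solutions exist.
By Bézout, 19·(19) + 180·(-2) = 1.
Scale by 102/1 = 102: (m₀, n₀) = (1938, -204).
General solution: m = 1938 + 180t, n = -204 - 19t for integer t.
m ≥ 0: smallest is 1938 mod 180 = 138 (at t = -10), with n = -14.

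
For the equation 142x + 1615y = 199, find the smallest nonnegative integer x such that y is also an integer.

gcd(1615, 142):
  1615 = 11*142 + 53
  142 = 2*53 + 36
  53 = 1*36 + 17
  36 = 2*17 + 2
  17 = 8*2 + 1
  2 = 2*1
so gcd(1615, 142) = 1.
1 divides 199, so solutions exist.
Back-substitute for Bézout coefficients:
  1 = 17 - 8*2
  ... = 142*(-762) + 1615*(67)
Scale by 199/1 = 199: (x₀, y₀) = (-151638, 13333).
General solution: x = -151638 + 1615t, y = 13333 - 142t for integer t.
x ≥ 0: smallest is -151638 mod 1615 = 172 (at t = 94), with y = -15.

172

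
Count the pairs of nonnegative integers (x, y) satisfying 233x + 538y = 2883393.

23

gcd(538, 233) = 1.
By Bézout, 233×(127) + 538×(-55) = 1.
One solution: (135, 5301).
General: x = 135 + 538t, y = 5301 - 233t.
x ≥ 0 ⇒ t ≥ 0; y ≥ 0 ⇒ t ≤ 22. So t ∈ [0, 22]: 23 solutions.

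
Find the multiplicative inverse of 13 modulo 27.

gcd(27, 13) = 1  (27 = 2×13 + 1, 13 = 13×1).
Back-substituting, 13×(-2) + 27×(1) = 1.
So 13×-2 ≡ 1 (mod 27), and -2 mod 27 = 25.

25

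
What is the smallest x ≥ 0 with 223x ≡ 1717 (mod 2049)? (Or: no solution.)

559

gcd(2049, 223):
  2049 = 9*223 + 42
  223 = 5*42 + 13
  42 = 3*13 + 3
  13 = 4*3 + 1
  3 = 3*1
so gcd(2049, 223) = 1.
1 divides 1717, so solutions exist.
Back-substitute for Bézout coefficients:
  1 = 13 - 4*3
  ... = 223*(634) + 2049*(-69)
So 223*(634) ≡ 1 (mod 2049); multiply by 1717: x ≡ 1088578 (mod 2049).
Smallest nonnegative: x = 1088578 mod 2049 = 559.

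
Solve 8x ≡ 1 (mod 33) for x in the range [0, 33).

gcd(33, 8) = 1  (33 = 4*8 + 1, 8 = 8*1).
Back-substituting, 8*(-4) + 33*(1) = 1.
So 8*-4 ≡ 1 (mod 33), and -4 mod 33 = 29.

29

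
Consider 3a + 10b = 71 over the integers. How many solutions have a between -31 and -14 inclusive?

1

gcd(10, 3):
  10 = 3*3 + 1
  3 = 3*1
so gcd(10, 3) = 1.
Back-substitute for Bézout coefficients:
  1 = 10 - 3*3
  ... = 3*(-3) + 10*(1)
Scale by 71: particular solution (-213, 71); reduce a mod 10: (7, 5).
General solution: a = 7 + 10t, b = 5 - 3t for integer t.
-31 ≤ 7 + 10t ≤ -14 gives t ∈ [-3, -3], which is 1 value.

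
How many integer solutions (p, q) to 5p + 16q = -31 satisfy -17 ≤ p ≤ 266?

17

gcd(16, 5):
  16 = 3×5 + 1
  5 = 5×1
so gcd(16, 5) = 1.
Back-substitute for Bézout coefficients:
  1 = 16 - 3×5
  ... = 5×(-3) + 16×(1)
Scale by -31: particular solution (93, -31); reduce p mod 16: (13, -6).
General solution: p = 13 + 16t, q = -6 - 5t for integer t.
-17 ≤ 13 + 16t ≤ 266 gives t ∈ [-1, 15], which is 17 values.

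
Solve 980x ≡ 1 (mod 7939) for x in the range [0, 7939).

gcd(7939, 980) = 1.
By Bézout, 980·(-802) + 7939·(99) = 1.
So 980·-802 ≡ 1 (mod 7939), and -802 mod 7939 = 7137.

7137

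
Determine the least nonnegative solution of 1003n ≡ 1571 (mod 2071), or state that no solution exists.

334

gcd(2071, 1003):
  2071 = 2×1003 + 65
  1003 = 15×65 + 28
  65 = 2×28 + 9
  28 = 3×9 + 1
  9 = 9×1
so gcd(2071, 1003) = 1.
1 divides 1571, so solutions exist.
Back-substitute for Bézout coefficients:
  1 = 28 - 3×9
  ... = 1003×(223) + 2071×(-108)
So 1003×(223) ≡ 1 (mod 2071); multiply by 1571: n ≡ 350333 (mod 2071).
Smallest nonnegative: n = 350333 mod 2071 = 334.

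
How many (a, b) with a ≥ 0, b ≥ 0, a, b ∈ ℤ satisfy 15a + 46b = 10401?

gcd(46, 15) = 1.
By Bézout, 15*(-3) + 46*(1) = 1.
One solution: (31, 216).
General: a = 31 + 46t, b = 216 - 15t.
a ≥ 0 ⇒ t ≥ 0; b ≥ 0 ⇒ t ≤ 14. So t ∈ [0, 14]: 15 solutions.

15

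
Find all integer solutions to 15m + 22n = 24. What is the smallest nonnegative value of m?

gcd(22, 15):
  22 = 1·15 + 7
  15 = 2·7 + 1
  7 = 7·1
so gcd(22, 15) = 1.
1 divides 24, so solutions exist.
Back-substitute for Bézout coefficients:
  1 = 15 - 2·7
  ... = 15·(3) + 22·(-2)
Scale by 24/1 = 24: (m₀, n₀) = (72, -48).
General solution: m = 72 + 22t, n = -48 - 15t for integer t.
m ≥ 0: smallest is 72 mod 22 = 6 (at t = -3), with n = -3.

6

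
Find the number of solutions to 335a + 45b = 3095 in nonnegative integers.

gcd(335, 45) = 5  (335 = 7·45 + 20, 45 = 2·20 + 5, 20 = 4·5).
Back-substituting, 335·(-2) + 45·(15) = 5.
Scale by 619: one solution is (-1238, 9285). Reduce a mod 9: (4, 39).
General: a = 4 + 9t, b = 39 - 67t.
a ≥ 0 ⇒ t ≥ 0; b ≥ 0 ⇒ t ≤ 0. So t ∈ [0, 0]: 1 solution.

1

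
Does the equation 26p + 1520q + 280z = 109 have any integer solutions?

no

gcd(1520, 26) = 2  (1520 = 58*26 + 12, 26 = 2*12 + 2, 12 = 6*2).
gcd(2, 280) = 2.
2 does not divide 109 (remainder 1), so no integer solutions.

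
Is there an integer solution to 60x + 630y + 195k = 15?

gcd(630, 60) = 30  (630 = 10·60 + 30, 60 = 2·30).
gcd(30, 195) = 15.
15 divides 15, so integer solutions exist.

yes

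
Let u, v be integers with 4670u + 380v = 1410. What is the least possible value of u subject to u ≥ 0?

gcd(4670, 380):
  4670 = 12*380 + 110
  380 = 3*110 + 50
  110 = 2*50 + 10
  50 = 5*10
so gcd(4670, 380) = 10.
10 divides 1410, so solutions exist.
Back-substitute for Bézout coefficients:
  10 = 110 - 2*50
  ... = 4670*(7) + 380*(-86)
Scale by 1410/10 = 141: (u₀, v₀) = (987, -12126).
General solution: u = 987 + 38t, v = -12126 - 467t for integer t.
u ≥ 0: smallest is 987 mod 38 = 37 (at t = -25), with v = -451.

37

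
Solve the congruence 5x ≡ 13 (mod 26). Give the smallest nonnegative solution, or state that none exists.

13

gcd(26, 5) = 1  (26 = 5*5 + 1, 5 = 5*1).
1 divides 13, so solutions exist.
Back-substituting, 5*(-5) + 26*(1) = 1.
So 5*(-5) ≡ 1 (mod 26); multiply by 13: x ≡ -65 (mod 26).
Smallest nonnegative: x = -65 mod 26 = 13.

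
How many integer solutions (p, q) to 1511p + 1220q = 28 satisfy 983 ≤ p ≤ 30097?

gcd(1511, 1220):
  1511 = 1×1220 + 291
  1220 = 4×291 + 56
  291 = 5×56 + 11
  56 = 5×11 + 1
  11 = 11×1
so gcd(1511, 1220) = 1.
Back-substitute for Bézout coefficients:
  1 = 56 - 5×11
  ... = 1511×(-109) + 1220×(135)
Scale by 28: particular solution (-3052, 3780); reduce p mod 1220: (608, -753).
General solution: p = 608 + 1220t, q = -753 - 1511t for integer t.
983 ≤ 608 + 1220t ≤ 30097 gives t ∈ [1, 24], which is 24 values.

24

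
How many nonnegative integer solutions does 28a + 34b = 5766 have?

gcd(34, 28) = 2.
By Bézout, 28·(-6) + 34·(5) = 2.
One solution: (8, 163).
General: a = 8 + 17t, b = 163 - 14t.
a ≥ 0 ⇒ t ≥ 0; b ≥ 0 ⇒ t ≤ 11. So t ∈ [0, 11]: 12 solutions.

12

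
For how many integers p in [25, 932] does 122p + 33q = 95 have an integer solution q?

gcd(122, 33) = 1  (122 = 3·33 + 23, 33 = 1·23 + 10, 23 = 2·10 + 3, 10 = 3·3 + 1, 3 = 3·1).
Back-substituting, 122·(-10) + 33·(37) = 1.
Scale by 95: particular solution (-950, 3515); reduce p mod 33: (7, -23).
General solution: p = 7 + 33t, q = -23 - 122t for integer t.
25 ≤ 7 + 33t ≤ 932 gives t ∈ [1, 28], which is 28 values.

28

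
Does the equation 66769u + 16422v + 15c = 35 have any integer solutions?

gcd(66769, 16422) = 23  (66769 = 4×16422 + 1081, 16422 = 15×1081 + 207, 1081 = 5×207 + 46, 207 = 4×46 + 23, 46 = 2×23).
gcd(23, 15) = 1.
1 divides 35, so integer solutions exist.

yes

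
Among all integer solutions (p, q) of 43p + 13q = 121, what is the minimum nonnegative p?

gcd(43, 13) = 1  (43 = 3·13 + 4, 13 = 3·4 + 1, 4 = 4·1).
1 divides 121, so solutions exist.
Back-substituting, 43·(-3) + 13·(10) = 1.
Scale by 121/1 = 121: (p₀, q₀) = (-363, 1210).
General solution: p = -363 + 13t, q = 1210 - 43t for integer t.
p ≥ 0: smallest is -363 mod 13 = 1 (at t = 28), with q = 6.

1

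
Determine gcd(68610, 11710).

10

gcd(68610, 11710) = 10  (68610 = 5·11710 + 10060, 11710 = 1·10060 + 1650, 10060 = 6·1650 + 160, 1650 = 10·160 + 50, 160 = 3·50 + 10, 50 = 5·10).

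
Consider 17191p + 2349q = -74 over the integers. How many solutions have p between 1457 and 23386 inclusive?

gcd(17191, 2349) = 1  (17191 = 7·2349 + 748, 2349 = 3·748 + 105, 748 = 7·105 + 13, 105 = 8·13 + 1, 13 = 13·1).
Back-substituting, 17191·(-179) + 2349·(1310) = 1.
Scale by -74: particular solution (13246, -96940); reduce p mod 2349: (1501, -10985).
General solution: p = 1501 + 2349t, q = -10985 - 17191t for integer t.
1457 ≤ 1501 + 2349t ≤ 23386 gives t ∈ [0, 9], which is 10 values.

10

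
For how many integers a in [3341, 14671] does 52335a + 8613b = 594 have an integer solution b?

12

gcd(52335, 8613) = 9.
By Bézout, 52335×(118) + 8613×(-717) = 9.
Particular solution: (132, -802).
General solution: a = 132 + 957t, b = -802 - 5815t for integer t.
3341 ≤ 132 + 957t ≤ 14671 gives t ∈ [4, 15], which is 12 values.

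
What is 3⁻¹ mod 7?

5

gcd(7, 3) = 1  (7 = 2*3 + 1, 3 = 3*1).
Back-substituting, 3*(-2) + 7*(1) = 1.
So 3*-2 ≡ 1 (mod 7), and -2 mod 7 = 5.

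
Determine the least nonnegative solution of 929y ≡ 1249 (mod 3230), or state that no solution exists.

1931

gcd(3230, 929) = 1  (3230 = 3*929 + 443, 929 = 2*443 + 43, 443 = 10*43 + 13, 43 = 3*13 + 4, 13 = 3*4 + 1, 4 = 4*1).
1 divides 1249, so solutions exist.
Back-substituting, 929*(-751) + 3230*(216) = 1.
So 929*(-751) ≡ 1 (mod 3230); multiply by 1249: y ≡ -937999 (mod 3230).
Smallest nonnegative: y = -937999 mod 3230 = 1931.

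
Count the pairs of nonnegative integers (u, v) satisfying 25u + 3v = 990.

gcd(25, 3) = 1  (25 = 8·3 + 1, 3 = 3·1).
Back-substituting, 25·(1) + 3·(-8) = 1.
Scale by 990: one solution is (990, -7920). Reduce u mod 3: (0, 330).
General: u = 0 + 3t, v = 330 - 25t.
u ≥ 0 ⇒ t ≥ 0; v ≥ 0 ⇒ t ≤ 13. So t ∈ [0, 13]: 14 solutions.

14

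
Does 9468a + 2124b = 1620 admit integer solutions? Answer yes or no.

gcd(9468, 2124) = 36.
36 divides 1620, so integer solutions exist.

yes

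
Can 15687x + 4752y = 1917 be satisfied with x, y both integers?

gcd(15687, 4752) = 27.
27 divides 1917, so integer solutions exist.

yes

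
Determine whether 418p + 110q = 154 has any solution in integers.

yes

gcd(418, 110) = 22  (418 = 3*110 + 88, 110 = 1*88 + 22, 88 = 4*22).
22 divides 154, so integer solutions exist.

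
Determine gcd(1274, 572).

26

gcd(1274, 572) = 26  (1274 = 2×572 + 130, 572 = 4×130 + 52, 130 = 2×52 + 26, 52 = 2×26).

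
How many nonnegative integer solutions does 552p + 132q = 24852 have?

4

gcd(552, 132) = 12  (552 = 4×132 + 24, 132 = 5×24 + 12, 24 = 2×12).
Back-substituting, 552×(-5) + 132×(21) = 12.
Scale by 2071: one solution is (-10355, 43491). Reduce p mod 11: (7, 159).
General: p = 7 + 11t, q = 159 - 46t.
p ≥ 0 ⇒ t ≥ 0; q ≥ 0 ⇒ t ≤ 3. So t ∈ [0, 3]: 4 solutions.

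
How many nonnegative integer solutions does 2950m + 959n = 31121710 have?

gcd(2950, 959) = 1  (2950 = 3×959 + 73, 959 = 13×73 + 10, 73 = 7×10 + 3, 10 = 3×3 + 1, 3 = 3×1).
Back-substituting, 2950×(-289) + 959×(889) = 1.
Scale by 31121710: one solution is (-8994174190, 27667200190). Reduce m mod 959: (69, 32240).
General: m = 69 + 959t, n = 32240 - 2950t.
m ≥ 0 ⇒ t ≥ 0; n ≥ 0 ⇒ t ≤ 10. So t ∈ [0, 10]: 11 solutions.

11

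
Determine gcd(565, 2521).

gcd(2521, 565):
  2521 = 4·565 + 261
  565 = 2·261 + 43
  261 = 6·43 + 3
  43 = 14·3 + 1
  3 = 3·1
so gcd(2521, 565) = 1.

1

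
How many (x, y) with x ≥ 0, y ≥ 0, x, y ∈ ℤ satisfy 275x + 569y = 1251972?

gcd(569, 275):
  569 = 2×275 + 19
  275 = 14×19 + 9
  19 = 2×9 + 1
  9 = 9×1
so gcd(569, 275) = 1.
Back-substitute for Bézout coefficients:
  1 = 19 - 2×9
  ... = 275×(-60) + 569×(29)
Scale by 1251972: one solution is (-75118320, 36307188). Reduce x mod 569: (491, 1963).
General: x = 491 + 569t, y = 1963 - 275t.
x ≥ 0 ⇒ t ≥ 0; y ≥ 0 ⇒ t ≤ 7. So t ∈ [0, 7]: 8 solutions.

8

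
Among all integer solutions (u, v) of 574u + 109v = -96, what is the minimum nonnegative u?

gcd(574, 109):
  574 = 5×109 + 29
  109 = 3×29 + 22
  29 = 1×22 + 7
  22 = 3×7 + 1
  7 = 7×1
so gcd(574, 109) = 1.
1 divides -96, so solutions exist.
Back-substitute for Bézout coefficients:
  1 = 22 - 3×7
  ... = 574×(-15) + 109×(79)
Scale by -96/1 = -96: (u₀, v₀) = (1440, -7584).
General solution: u = 1440 + 109t, v = -7584 - 574t for integer t.
u ≥ 0: smallest is 1440 mod 109 = 23 (at t = -13), with v = -122.

23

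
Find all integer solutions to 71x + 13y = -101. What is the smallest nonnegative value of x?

gcd(71, 13):
  71 = 5×13 + 6
  13 = 2×6 + 1
  6 = 6×1
so gcd(71, 13) = 1.
1 divides -101, so solutions exist.
Back-substitute for Bézout coefficients:
  1 = 13 - 2×6
  ... = 71×(-2) + 13×(11)
Scale by -101/1 = -101: (x₀, y₀) = (202, -1111).
General solution: x = 202 + 13t, y = -1111 - 71t for integer t.
x ≥ 0: smallest is 202 mod 13 = 7 (at t = -15), with y = -46.

7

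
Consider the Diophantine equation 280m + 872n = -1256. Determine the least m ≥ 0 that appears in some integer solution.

36

gcd(872, 280):
  872 = 3*280 + 32
  280 = 8*32 + 24
  32 = 1*24 + 8
  24 = 3*8
so gcd(872, 280) = 8.
8 divides -1256, so solutions exist.
Back-substitute for Bézout coefficients:
  8 = 32 - 1*24
  ... = 280*(-28) + 872*(9)
Scale by -1256/8 = -157: (m₀, n₀) = (4396, -1413).
General solution: m = 4396 + 109t, n = -1413 - 35t for integer t.
m ≥ 0: smallest is 4396 mod 109 = 36 (at t = -40), with n = -13.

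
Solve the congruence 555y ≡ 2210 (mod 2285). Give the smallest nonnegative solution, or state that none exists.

321

gcd(2285, 555):
  2285 = 4*555 + 65
  555 = 8*65 + 35
  65 = 1*35 + 30
  35 = 1*30 + 5
  30 = 6*5
so gcd(2285, 555) = 5.
5 divides 2210, so solutions exist.
Back-substitute for Bézout coefficients:
  5 = 35 - 1*30
  ... = 555*(70) + 2285*(-17)
So 555*(70) ≡ 5 (mod 2285); multiply by 442: y ≡ 30940 (mod 457).
Smallest nonnegative: y = 30940 mod 457 = 321.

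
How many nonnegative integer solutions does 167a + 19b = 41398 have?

gcd(167, 19) = 1  (167 = 8×19 + 15, 19 = 1×15 + 4, 15 = 3×4 + 3, 4 = 1×3 + 1, 3 = 3×1).
Back-substituting, 167×(-5) + 19×(44) = 1.
Scale by 41398: one solution is (-206990, 1821512). Reduce a mod 19: (15, 2047).
General: a = 15 + 19t, b = 2047 - 167t.
a ≥ 0 ⇒ t ≥ 0; b ≥ 0 ⇒ t ≤ 12. So t ∈ [0, 12]: 13 solutions.

13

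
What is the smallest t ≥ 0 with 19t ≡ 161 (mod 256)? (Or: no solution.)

251

gcd(256, 19) = 1.
1 divides 161, so solutions exist.
By Bézout, 19·(27) + 256·(-2) = 1.
So 19·(27) ≡ 1 (mod 256); multiply by 161: t ≡ 4347 (mod 256).
Smallest nonnegative: t = 4347 mod 256 = 251.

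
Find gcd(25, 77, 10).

gcd(77, 25) = 1  (77 = 3·25 + 2, 25 = 12·2 + 1, 2 = 2·1).
gcd(1, 10) = 1.

1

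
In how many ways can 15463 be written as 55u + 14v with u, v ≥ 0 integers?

gcd(55, 14) = 1.
By Bézout, 55·(-1) + 14·(4) = 1.
One solution: (7, 1077).
General: u = 7 + 14t, v = 1077 - 55t.
u ≥ 0 ⇒ t ≥ 0; v ≥ 0 ⇒ t ≤ 19. So t ∈ [0, 19]: 20 solutions.

20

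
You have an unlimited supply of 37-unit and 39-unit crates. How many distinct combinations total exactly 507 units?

Need nonnegative integers with 37j + 39k = 507.
gcd(37, 39) = 1, and 37·(19) + 39·(-18) = 1.
So (j₀, k₀) = (9633, -9126); general j = 9633 + 39t, k = -9126 - 37t.
j ≥ 0 ⇒ t ≥ -247; k ≥ 0 ⇒ t ≤ -247. That's 1 value of t.

1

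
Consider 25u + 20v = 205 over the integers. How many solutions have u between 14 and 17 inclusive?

1

gcd(25, 20) = 5  (25 = 1*20 + 5, 20 = 4*5).
Back-substituting, 25*(1) + 20*(-1) = 5.
Scale by 41: particular solution (41, -41); reduce u mod 4: (1, 9).
General solution: u = 1 + 4t, v = 9 - 5t for integer t.
14 ≤ 1 + 4t ≤ 17 gives t ∈ [4, 4], which is 1 value.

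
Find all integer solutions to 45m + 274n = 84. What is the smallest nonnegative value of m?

gcd(274, 45) = 1  (274 = 6*45 + 4, 45 = 11*4 + 1, 4 = 4*1).
1 divides 84, so solutions exist.
Back-substituting, 45*(67) + 274*(-11) = 1.
Scale by 84/1 = 84: (m₀, n₀) = (5628, -924).
General solution: m = 5628 + 274t, n = -924 - 45t for integer t.
m ≥ 0: smallest is 5628 mod 274 = 148 (at t = -20), with n = -24.

148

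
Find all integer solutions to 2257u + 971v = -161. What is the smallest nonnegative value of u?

280

gcd(2257, 971) = 1  (2257 = 2*971 + 315, 971 = 3*315 + 26, 315 = 12*26 + 3, 26 = 8*3 + 2, 3 = 1*2 + 1, 2 = 2*1).
1 divides -161, so solutions exist.
Back-substituting, 2257*(336) + 971*(-781) = 1.
Scale by -161/1 = -161: (u₀, v₀) = (-54096, 125741).
General solution: u = -54096 + 971t, v = 125741 - 2257t for integer t.
u ≥ 0: smallest is -54096 mod 971 = 280 (at t = 56), with v = -651.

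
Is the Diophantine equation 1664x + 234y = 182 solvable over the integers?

gcd(1664, 234) = 26  (1664 = 7*234 + 26, 234 = 9*26).
26 divides 182, so integer solutions exist.

yes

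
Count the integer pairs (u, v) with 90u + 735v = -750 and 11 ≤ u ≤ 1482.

gcd(735, 90) = 15.
By Bézout, 90*(-8) + 735*(1) = 15.
Particular solution: (8, -2).
General solution: u = 8 + 49t, v = -2 - 6t for integer t.
11 ≤ 8 + 49t ≤ 1482 gives t ∈ [1, 30], which is 30 values.

30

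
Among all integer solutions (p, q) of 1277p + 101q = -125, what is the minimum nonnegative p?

gcd(1277, 101) = 1.
1 divides -125, so solutions exist.
By Bézout, 1277*(14) + 101*(-177) = 1.
Scale by -125/1 = -125: (p₀, q₀) = (-1750, 22125).
General solution: p = -1750 + 101t, q = 22125 - 1277t for integer t.
p ≥ 0: smallest is -1750 mod 101 = 68 (at t = 18), with q = -861.

68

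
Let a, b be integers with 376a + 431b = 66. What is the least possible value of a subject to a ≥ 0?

gcd(431, 376):
  431 = 1·376 + 55
  376 = 6·55 + 46
  55 = 1·46 + 9
  46 = 5·9 + 1
  9 = 9·1
so gcd(431, 376) = 1.
1 divides 66, so solutions exist.
Back-substitute for Bézout coefficients:
  1 = 46 - 5·9
  ... = 376·(47) + 431·(-41)
Scale by 66/1 = 66: (a₀, b₀) = (3102, -2706).
General solution: a = 3102 + 431t, b = -2706 - 376t for integer t.
a ≥ 0: smallest is 3102 mod 431 = 85 (at t = -7), with b = -74.

85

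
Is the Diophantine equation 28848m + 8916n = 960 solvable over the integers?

gcd(28848, 8916) = 12  (28848 = 3×8916 + 2100, 8916 = 4×2100 + 516, 2100 = 4×516 + 36, 516 = 14×36 + 12, 36 = 3×12).
12 divides 960, so integer solutions exist.

yes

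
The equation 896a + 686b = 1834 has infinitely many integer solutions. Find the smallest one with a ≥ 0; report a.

12

gcd(896, 686):
  896 = 1×686 + 210
  686 = 3×210 + 56
  210 = 3×56 + 42
  56 = 1×42 + 14
  42 = 3×14
so gcd(896, 686) = 14.
14 divides 1834, so solutions exist.
Back-substitute for Bézout coefficients:
  14 = 56 - 1×42
  ... = 896×(-13) + 686×(17)
Scale by 1834/14 = 131: (a₀, b₀) = (-1703, 2227).
General solution: a = -1703 + 49t, b = 2227 - 64t for integer t.
a ≥ 0: smallest is -1703 mod 49 = 12 (at t = 35), with b = -13.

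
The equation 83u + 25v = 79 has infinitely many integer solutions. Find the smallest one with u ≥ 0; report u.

13

gcd(83, 25):
  83 = 3·25 + 8
  25 = 3·8 + 1
  8 = 8·1
so gcd(83, 25) = 1.
1 divides 79, so solutions exist.
Back-substitute for Bézout coefficients:
  1 = 25 - 3·8
  ... = 83·(-3) + 25·(10)
Scale by 79/1 = 79: (u₀, v₀) = (-237, 790).
General solution: u = -237 + 25t, v = 790 - 83t for integer t.
u ≥ 0: smallest is -237 mod 25 = 13 (at t = 10), with v = -40.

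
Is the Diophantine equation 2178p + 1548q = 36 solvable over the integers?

yes

gcd(2178, 1548) = 18  (2178 = 1·1548 + 630, 1548 = 2·630 + 288, 630 = 2·288 + 54, 288 = 5·54 + 18, 54 = 3·18).
18 divides 36, so integer solutions exist.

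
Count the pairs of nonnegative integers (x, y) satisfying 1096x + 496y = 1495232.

gcd(1096, 496) = 8  (1096 = 2·496 + 104, 496 = 4·104 + 80, 104 = 1·80 + 24, 80 = 3·24 + 8, 24 = 3·8).
Back-substituting, 1096·(-19) + 496·(42) = 8.
Scale by 186904: one solution is (-3551176, 7849968). Reduce x mod 62: (60, 2882).
General: x = 60 + 62t, y = 2882 - 137t.
x ≥ 0 ⇒ t ≥ 0; y ≥ 0 ⇒ t ≤ 21. So t ∈ [0, 21]: 22 solutions.

22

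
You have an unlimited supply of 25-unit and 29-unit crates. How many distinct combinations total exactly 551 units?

1

Need nonnegative integers with 25j + 29k = 551.
gcd(25, 29) = 1, and 25·(7) + 29·(-6) = 1.
So (j₀, k₀) = (3857, -3306); general j = 3857 + 29t, k = -3306 - 25t.
j ≥ 0 ⇒ t ≥ -133; k ≥ 0 ⇒ t ≤ -133. That's 1 value of t.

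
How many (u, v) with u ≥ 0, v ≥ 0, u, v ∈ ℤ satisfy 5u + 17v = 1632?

20

gcd(17, 5) = 1  (17 = 3×5 + 2, 5 = 2×2 + 1, 2 = 2×1).
Back-substituting, 5×(7) + 17×(-2) = 1.
Scale by 1632: one solution is (11424, -3264). Reduce u mod 17: (0, 96).
General: u = 0 + 17t, v = 96 - 5t.
u ≥ 0 ⇒ t ≥ 0; v ≥ 0 ⇒ t ≤ 19. So t ∈ [0, 19]: 20 solutions.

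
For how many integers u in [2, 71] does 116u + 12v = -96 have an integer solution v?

23

gcd(116, 12) = 4.
By Bézout, 116*(-1) + 12*(10) = 4.
Particular solution: (0, -8).
General solution: u = 0 + 3t, v = -8 - 29t for integer t.
2 ≤ 0 + 3t ≤ 71 gives t ∈ [1, 23], which is 23 values.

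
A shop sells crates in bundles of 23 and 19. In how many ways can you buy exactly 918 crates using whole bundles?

Need nonnegative integers with 23j + 19k = 918.
gcd(23, 19) = 1, and 23·(5) + 19·(-6) = 1.
So (j₀, k₀) = (4590, -5508); general j = 4590 + 19t, k = -5508 - 23t.
j ≥ 0 ⇒ t ≥ -241; k ≥ 0 ⇒ t ≤ -240. That's 2 values of t.

2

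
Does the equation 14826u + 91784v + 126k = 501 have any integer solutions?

gcd(91784, 14826) = 14.
gcd(14, 126) = 14.
14 does not divide 501 (remainder 11), so no integer solutions.

no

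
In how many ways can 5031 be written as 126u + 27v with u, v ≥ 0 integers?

gcd(126, 27) = 9  (126 = 4×27 + 18, 27 = 1×18 + 9, 18 = 2×9).
Back-substituting, 126×(-1) + 27×(5) = 9.
Scale by 559: one solution is (-559, 2795). Reduce u mod 3: (2, 177).
General: u = 2 + 3t, v = 177 - 14t.
u ≥ 0 ⇒ t ≥ 0; v ≥ 0 ⇒ t ≤ 12. So t ∈ [0, 12]: 13 solutions.

13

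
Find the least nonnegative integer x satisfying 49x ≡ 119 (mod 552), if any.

239

gcd(552, 49) = 1.
1 divides 119, so solutions exist.
By Bézout, 49·(169) + 552·(-15) = 1.
So 49·(169) ≡ 1 (mod 552); multiply by 119: x ≡ 20111 (mod 552).
Smallest nonnegative: x = 20111 mod 552 = 239.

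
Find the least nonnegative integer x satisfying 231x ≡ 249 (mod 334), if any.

gcd(334, 231) = 1.
1 divides 249, so solutions exist.
By Bézout, 231*(107) + 334*(-74) = 1.
So 231*(107) ≡ 1 (mod 334); multiply by 249: x ≡ 26643 (mod 334).
Smallest nonnegative: x = 26643 mod 334 = 257.

257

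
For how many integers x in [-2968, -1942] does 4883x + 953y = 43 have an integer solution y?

1

gcd(4883, 953):
  4883 = 5·953 + 118
  953 = 8·118 + 9
  118 = 13·9 + 1
  9 = 9·1
so gcd(4883, 953) = 1.
Back-substitute for Bézout coefficients:
  1 = 118 - 13·9
  ... = 4883·(105) + 953·(-538)
Scale by 43: particular solution (4515, -23134); reduce x mod 953: (703, -3602).
General solution: x = 703 + 953t, y = -3602 - 4883t for integer t.
-2968 ≤ 703 + 953t ≤ -1942 gives t ∈ [-3, -3], which is 1 value.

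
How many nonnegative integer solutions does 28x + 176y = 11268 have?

gcd(176, 28):
  176 = 6*28 + 8
  28 = 3*8 + 4
  8 = 2*4
so gcd(176, 28) = 4.
Back-substitute for Bézout coefficients:
  4 = 28 - 3*8
  ... = 28*(19) + 176*(-3)
Scale by 2817: one solution is (53523, -8451). Reduce x mod 44: (19, 61).
General: x = 19 + 44t, y = 61 - 7t.
x ≥ 0 ⇒ t ≥ 0; y ≥ 0 ⇒ t ≤ 8. So t ∈ [0, 8]: 9 solutions.

9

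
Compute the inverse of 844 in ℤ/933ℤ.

gcd(933, 844) = 1  (933 = 1×844 + 89, 844 = 9×89 + 43, 89 = 2×43 + 3, 43 = 14×3 + 1, 3 = 3×1).
Back-substituting, 844×(304) + 933×(-275) = 1.
So 844×304 ≡ 1 (mod 933), and 304 mod 933 = 304.

304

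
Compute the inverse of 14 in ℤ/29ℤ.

27

gcd(29, 14):
  29 = 2*14 + 1
  14 = 14*1
so gcd(29, 14) = 1.
Back-substitute for Bézout coefficients:
  1 = 29 - 2*14
  ... = 14*(-2) + 29*(1)
So 14*-2 ≡ 1 (mod 29), and -2 mod 29 = 27.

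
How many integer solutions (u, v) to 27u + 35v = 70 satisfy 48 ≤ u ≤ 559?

14

gcd(35, 27) = 1.
By Bézout, 27·(13) + 35·(-10) = 1.
Particular solution: (0, 2).
General solution: u = 0 + 35t, v = 2 - 27t for integer t.
48 ≤ 0 + 35t ≤ 559 gives t ∈ [2, 15], which is 14 values.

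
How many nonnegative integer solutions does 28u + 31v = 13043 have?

15

gcd(31, 28) = 1.
By Bézout, 28·(10) + 31·(-9) = 1.
One solution: (13, 409).
General: u = 13 + 31t, v = 409 - 28t.
u ≥ 0 ⇒ t ≥ 0; v ≥ 0 ⇒ t ≤ 14. So t ∈ [0, 14]: 15 solutions.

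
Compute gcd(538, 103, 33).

gcd(538, 103) = 1  (538 = 5×103 + 23, 103 = 4×23 + 11, 23 = 2×11 + 1, 11 = 11×1).
gcd(1, 33) = 1.

1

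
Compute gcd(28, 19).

gcd(28, 19) = 1  (28 = 1×19 + 9, 19 = 2×9 + 1, 9 = 9×1).

1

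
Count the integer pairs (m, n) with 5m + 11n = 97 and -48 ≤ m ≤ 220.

24

gcd(11, 5) = 1  (11 = 2×5 + 1, 5 = 5×1).
Back-substituting, 5×(-2) + 11×(1) = 1.
Scale by 97: particular solution (-194, 97); reduce m mod 11: (4, 7).
General solution: m = 4 + 11t, n = 7 - 5t for integer t.
-48 ≤ 4 + 11t ≤ 220 gives t ∈ [-4, 19], which is 24 values.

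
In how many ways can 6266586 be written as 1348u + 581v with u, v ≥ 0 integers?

gcd(1348, 581) = 1  (1348 = 2×581 + 186, 581 = 3×186 + 23, 186 = 8×23 + 2, 23 = 11×2 + 1, 2 = 2×1).
Back-substituting, 1348×(-278) + 581×(645) = 1.
Scale by 6266586: one solution is (-1742110908, 4041947970). Reduce u mod 581: (162, 10410).
General: u = 162 + 581t, v = 10410 - 1348t.
u ≥ 0 ⇒ t ≥ 0; v ≥ 0 ⇒ t ≤ 7. So t ∈ [0, 7]: 8 solutions.

8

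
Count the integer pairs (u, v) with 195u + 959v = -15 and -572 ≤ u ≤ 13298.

gcd(959, 195) = 1  (959 = 4*195 + 179, 195 = 1*179 + 16, 179 = 11*16 + 3, 16 = 5*3 + 1, 3 = 3*1).
Back-substituting, 195*(300) + 959*(-61) = 1.
Scale by -15: particular solution (-4500, 915); reduce u mod 959: (295, -60).
General solution: u = 295 + 959t, v = -60 - 195t for integer t.
-572 ≤ 295 + 959t ≤ 13298 gives t ∈ [0, 13], which is 14 values.

14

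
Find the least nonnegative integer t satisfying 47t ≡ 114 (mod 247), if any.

76

gcd(247, 47) = 1  (247 = 5·47 + 12, 47 = 3·12 + 11, 12 = 1·11 + 1, 11 = 11·1).
1 divides 114, so solutions exist.
Back-substituting, 47·(-21) + 247·(4) = 1.
So 47·(-21) ≡ 1 (mod 247); multiply by 114: t ≡ -2394 (mod 247).
Smallest nonnegative: t = -2394 mod 247 = 76.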